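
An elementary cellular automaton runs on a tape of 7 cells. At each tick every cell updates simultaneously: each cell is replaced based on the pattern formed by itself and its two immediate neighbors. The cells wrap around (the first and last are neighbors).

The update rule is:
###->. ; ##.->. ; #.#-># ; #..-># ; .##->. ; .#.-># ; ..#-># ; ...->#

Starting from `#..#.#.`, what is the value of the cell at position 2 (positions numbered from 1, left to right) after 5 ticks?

#######
.......
#######  (repeats tick 1; period 2)
tick 5: #######
position 2 holds #

#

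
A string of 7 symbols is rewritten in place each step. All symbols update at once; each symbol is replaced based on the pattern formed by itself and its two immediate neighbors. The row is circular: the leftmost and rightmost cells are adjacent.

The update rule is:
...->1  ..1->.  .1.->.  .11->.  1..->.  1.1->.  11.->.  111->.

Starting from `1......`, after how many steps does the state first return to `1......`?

2

..1111.
1......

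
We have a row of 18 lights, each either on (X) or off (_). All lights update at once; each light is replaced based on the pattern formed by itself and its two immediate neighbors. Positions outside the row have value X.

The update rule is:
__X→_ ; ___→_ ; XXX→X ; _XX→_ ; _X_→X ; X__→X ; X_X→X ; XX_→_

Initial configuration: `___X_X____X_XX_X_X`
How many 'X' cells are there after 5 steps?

10

step 1: X__XXXX___XX__XXX_
step 2: _X__XX_X____X__X_X
step 3: XXX___XXX___XX_XX_
step 4: XX_X___X_X____X__X
step 5: X_XXX__XXXX___XX__
count of X: 10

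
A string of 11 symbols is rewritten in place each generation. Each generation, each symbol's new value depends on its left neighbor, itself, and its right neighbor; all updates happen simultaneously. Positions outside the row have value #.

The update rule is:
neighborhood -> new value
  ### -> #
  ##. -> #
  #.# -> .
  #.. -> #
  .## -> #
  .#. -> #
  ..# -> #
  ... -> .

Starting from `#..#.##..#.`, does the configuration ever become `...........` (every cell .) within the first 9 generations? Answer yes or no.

no

####.#####.
####.#####.  (fixed point — unchanged through generation 9)
generation 9 is ####.#####., still not uniform .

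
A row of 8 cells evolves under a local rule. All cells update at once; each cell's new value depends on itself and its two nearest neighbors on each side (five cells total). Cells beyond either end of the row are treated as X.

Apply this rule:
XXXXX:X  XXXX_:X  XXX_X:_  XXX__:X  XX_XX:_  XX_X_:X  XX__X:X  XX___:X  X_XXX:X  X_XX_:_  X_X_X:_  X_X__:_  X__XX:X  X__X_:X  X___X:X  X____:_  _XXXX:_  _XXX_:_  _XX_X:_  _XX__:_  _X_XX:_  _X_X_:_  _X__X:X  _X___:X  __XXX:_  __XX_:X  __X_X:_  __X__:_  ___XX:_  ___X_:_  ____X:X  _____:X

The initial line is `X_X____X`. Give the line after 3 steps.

XX_XX___

step 1: _X_X_X__
step 2: X_____XX
step 3: XX_XX___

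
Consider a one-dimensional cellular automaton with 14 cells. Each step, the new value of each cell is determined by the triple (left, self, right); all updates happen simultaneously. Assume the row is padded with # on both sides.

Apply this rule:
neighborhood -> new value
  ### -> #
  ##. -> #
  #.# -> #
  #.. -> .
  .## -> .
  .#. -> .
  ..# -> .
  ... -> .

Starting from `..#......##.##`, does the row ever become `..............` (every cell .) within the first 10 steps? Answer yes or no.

yes

..........##.#
...........##.
............##
.............#
..............
all cells are . at step 5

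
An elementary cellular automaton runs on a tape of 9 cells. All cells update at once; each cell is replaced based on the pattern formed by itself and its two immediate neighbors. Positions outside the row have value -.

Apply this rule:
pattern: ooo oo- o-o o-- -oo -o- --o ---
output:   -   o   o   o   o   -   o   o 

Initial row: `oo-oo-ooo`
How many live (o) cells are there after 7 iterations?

8

ooooooo-o
o-----oo-
-oooooooo
oo------o
oooooooo-
o------oo
-oooooooo
count of o: 8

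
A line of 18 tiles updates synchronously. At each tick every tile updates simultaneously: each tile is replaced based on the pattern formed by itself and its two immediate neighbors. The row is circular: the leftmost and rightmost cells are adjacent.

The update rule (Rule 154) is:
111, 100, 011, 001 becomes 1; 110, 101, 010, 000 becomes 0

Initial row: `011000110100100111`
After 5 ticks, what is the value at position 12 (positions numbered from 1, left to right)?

1

tick 1: 010101100011011110
tick 2: 100001010110011101
tick 3: 010010000101111001
tick 4: 001101001001110110
tick 5: 011000110111100101
position 12 holds 1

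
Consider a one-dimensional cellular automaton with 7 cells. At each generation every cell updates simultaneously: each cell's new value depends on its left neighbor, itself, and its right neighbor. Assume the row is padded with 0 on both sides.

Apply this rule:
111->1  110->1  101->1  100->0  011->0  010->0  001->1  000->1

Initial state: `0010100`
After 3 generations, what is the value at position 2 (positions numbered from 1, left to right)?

1101001
0110010
1010100
position 2 holds 0

0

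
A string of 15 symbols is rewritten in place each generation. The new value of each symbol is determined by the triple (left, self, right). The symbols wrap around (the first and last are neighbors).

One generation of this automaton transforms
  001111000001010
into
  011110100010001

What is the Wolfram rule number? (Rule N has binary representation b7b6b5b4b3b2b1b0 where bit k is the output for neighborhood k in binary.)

154

position 3: 111 → 1  (bit 7 = 1)
position 5: 110 → 0  (bit 6 = 0)
position 12: 101 → 0  (bit 5 = 0)
position 6: 100 → 1  (bit 4 = 1)
position 2: 011 → 1  (bit 3 = 1)
position 11: 010 → 0  (bit 2 = 0)
position 1: 001 → 1  (bit 1 = 1)
position 0: 000 → 0  (bit 0 = 0)
bits b7..b0 = 10011010 = 154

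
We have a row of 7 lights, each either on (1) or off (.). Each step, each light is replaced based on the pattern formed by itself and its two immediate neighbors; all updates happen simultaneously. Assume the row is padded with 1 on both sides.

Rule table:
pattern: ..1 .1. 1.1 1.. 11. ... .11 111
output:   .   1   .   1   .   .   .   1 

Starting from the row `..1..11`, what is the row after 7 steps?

1.11..1
....1..
1...11.
.1.....
.11....
...1...
1..11..

1..11..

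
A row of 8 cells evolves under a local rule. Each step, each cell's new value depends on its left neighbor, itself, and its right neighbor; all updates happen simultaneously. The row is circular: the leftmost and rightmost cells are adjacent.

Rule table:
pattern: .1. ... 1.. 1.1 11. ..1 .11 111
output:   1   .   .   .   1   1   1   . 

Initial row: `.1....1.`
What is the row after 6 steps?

step 1: 11...11.
step 2: 11..111.
step 3: 11.11.1.
step 4: 11.11.1.  (fixed point — unchanged through step 6)

11.11.1.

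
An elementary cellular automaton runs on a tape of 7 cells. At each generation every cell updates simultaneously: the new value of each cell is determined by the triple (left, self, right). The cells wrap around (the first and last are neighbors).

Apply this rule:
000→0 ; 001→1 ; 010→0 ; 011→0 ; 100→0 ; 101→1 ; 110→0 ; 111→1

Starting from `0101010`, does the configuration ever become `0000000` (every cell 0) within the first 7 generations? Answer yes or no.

1010100
0101001
1010010
0100101
1001010
0010101
0101010
generation 7 is 0101010, still not uniform 0

no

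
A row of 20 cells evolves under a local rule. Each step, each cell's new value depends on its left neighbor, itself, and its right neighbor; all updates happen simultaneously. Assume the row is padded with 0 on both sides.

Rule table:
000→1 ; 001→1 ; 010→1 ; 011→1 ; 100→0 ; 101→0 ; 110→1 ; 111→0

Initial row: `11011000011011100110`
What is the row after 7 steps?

11011011111010101110
11011010001010101010
11011010111010101010
11011010101010101010
11011010101010101010  (fixed point — unchanged through step 7)

11011010101010101010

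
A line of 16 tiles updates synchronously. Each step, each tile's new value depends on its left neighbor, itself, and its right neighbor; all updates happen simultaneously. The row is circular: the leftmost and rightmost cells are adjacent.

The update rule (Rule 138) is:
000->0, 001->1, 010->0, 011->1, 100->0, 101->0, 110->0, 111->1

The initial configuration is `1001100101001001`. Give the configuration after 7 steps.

step 1: 0011001000010011
step 2: 0110010000100110
step 3: 1100100001001100
step 4: 1001000010011001
step 5: 0010000100110011
step 6: 0100001001100110
step 7: 1000010011001100

1000010011001100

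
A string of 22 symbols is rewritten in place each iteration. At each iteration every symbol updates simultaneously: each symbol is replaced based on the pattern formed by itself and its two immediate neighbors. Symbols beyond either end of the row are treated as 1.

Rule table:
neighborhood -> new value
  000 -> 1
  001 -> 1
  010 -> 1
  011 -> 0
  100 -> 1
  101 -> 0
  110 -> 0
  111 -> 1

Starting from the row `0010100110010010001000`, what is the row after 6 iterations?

1101111010111011111111

1110111001111111111111
1100010110111111111111
1011110000011111111111
0001101111101111111111
1110000111000111111111
1101111010111011111111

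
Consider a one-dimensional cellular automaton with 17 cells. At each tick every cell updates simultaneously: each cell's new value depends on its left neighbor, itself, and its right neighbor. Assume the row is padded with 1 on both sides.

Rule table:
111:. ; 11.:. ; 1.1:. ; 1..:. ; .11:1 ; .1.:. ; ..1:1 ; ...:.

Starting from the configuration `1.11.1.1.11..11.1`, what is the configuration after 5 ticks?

.....1..11..11..1

..1......1..11..1
.1......1..11..11
.......1..11..11.
......1..11..11..
.....1..11..11..1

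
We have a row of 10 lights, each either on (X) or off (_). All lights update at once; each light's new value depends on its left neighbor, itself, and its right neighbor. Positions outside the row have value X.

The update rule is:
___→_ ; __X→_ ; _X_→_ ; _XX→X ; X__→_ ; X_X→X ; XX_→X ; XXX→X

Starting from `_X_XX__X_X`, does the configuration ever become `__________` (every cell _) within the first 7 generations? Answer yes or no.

X_XXX___XX
XXXXX___XX
XXXXX___XX  (fixed point — unchanged through generation 7)
generation 7 is XXXXX___XX, still not uniform _

no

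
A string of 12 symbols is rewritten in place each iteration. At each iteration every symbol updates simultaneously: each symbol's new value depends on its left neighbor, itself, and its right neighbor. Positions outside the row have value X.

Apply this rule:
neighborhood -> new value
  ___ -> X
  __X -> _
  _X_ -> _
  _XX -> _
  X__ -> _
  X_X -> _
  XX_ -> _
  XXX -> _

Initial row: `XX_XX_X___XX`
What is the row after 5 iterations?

________X___
_XXXXXX___X_
________X___  (repeats iteration 1; period 2)
iteration 5: ________X___

________X___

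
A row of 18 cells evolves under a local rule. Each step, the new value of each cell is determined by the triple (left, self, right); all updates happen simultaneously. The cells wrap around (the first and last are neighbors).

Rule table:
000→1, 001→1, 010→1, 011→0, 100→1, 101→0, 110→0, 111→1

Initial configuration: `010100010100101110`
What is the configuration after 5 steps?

step 1: 110111110111100101
step 2: 100011100011011100
step 3: 111101011100001011
step 4: 111001001011111001
step 5: 110111111001110110

110111111001110110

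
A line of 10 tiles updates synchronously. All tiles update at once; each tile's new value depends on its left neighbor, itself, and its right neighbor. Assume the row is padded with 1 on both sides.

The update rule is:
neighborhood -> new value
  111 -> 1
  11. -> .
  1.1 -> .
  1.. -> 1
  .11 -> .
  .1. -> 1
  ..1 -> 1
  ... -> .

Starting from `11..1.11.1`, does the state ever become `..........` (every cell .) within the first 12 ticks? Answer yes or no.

tick 1: 1.111.....
tick 2: ...1.1...1
tick 3: 1.11.11.1.
tick 4: ........1.
tick 5: 1......11.
tick 6: .1....1...
tick 7: .11..111.1
tick 8: ...11.1...
tick 9: 1.1...11.1
tick 10: ..11.1....
tick 11: 11...11..1
tick 12: 1.1.1..11.
tick 12 is 1.1.1..11., still not uniform .

no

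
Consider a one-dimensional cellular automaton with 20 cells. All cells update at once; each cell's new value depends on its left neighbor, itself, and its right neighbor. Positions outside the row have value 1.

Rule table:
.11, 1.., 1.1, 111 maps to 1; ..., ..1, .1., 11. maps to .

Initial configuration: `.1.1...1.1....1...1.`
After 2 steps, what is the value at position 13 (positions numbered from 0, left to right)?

1.1.1...1.1....1...1
.1.1.1...1.1....1..1
position 13 holds .

.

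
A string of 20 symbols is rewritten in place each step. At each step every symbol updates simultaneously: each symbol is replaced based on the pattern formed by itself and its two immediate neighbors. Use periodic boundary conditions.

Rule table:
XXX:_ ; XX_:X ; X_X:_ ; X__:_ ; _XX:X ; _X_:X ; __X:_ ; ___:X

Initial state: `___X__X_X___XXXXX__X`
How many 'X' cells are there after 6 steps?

9

_X_X__X_X_X_X___X__X
_X_X__X_X_X_X_X_X__X
_X_X__X_X_X_X_X_X__X  (fixed point — unchanged through step 6)
count of X: 9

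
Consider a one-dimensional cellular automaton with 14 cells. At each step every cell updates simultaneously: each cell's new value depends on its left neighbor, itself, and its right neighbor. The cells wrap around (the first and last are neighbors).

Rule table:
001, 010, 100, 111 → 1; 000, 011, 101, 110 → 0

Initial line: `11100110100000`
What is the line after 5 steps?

11000001000111

01011000110001
01000101001011
01101101111000
10000000110100
11000001000111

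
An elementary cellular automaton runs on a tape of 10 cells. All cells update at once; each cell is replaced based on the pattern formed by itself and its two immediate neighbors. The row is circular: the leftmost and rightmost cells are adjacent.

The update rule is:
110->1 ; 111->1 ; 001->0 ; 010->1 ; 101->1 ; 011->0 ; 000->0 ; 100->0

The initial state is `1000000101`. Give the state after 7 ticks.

1000000000

1000000110
1000000011
1000000001
1000000000
1000000000  (fixed point — unchanged through tick 7)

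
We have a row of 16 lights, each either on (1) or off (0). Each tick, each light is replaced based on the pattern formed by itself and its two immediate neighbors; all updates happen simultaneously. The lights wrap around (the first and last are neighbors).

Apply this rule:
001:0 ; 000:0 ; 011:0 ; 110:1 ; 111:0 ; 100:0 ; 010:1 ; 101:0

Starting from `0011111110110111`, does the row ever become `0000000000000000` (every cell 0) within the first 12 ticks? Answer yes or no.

no

tick 1: 0000000010010001
tick 2: 0000000010010001  (fixed point — unchanged through tick 12)
tick 12 is 0000000010010001, still not uniform 0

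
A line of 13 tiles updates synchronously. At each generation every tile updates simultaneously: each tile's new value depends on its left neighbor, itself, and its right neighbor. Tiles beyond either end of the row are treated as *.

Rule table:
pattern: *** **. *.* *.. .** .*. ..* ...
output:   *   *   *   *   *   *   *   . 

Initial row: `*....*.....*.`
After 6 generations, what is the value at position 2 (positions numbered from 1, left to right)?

generation 1: **..***...***
generation 2: ********.****
generation 3: *************
generation 4: *************  (fixed point — unchanged through generation 6)
position 2 holds *

*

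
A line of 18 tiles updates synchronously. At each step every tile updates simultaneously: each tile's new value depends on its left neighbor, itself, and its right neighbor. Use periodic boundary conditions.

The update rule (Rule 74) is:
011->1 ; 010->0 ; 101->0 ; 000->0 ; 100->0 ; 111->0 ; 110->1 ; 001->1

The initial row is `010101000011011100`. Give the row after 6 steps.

100000000111010100
000000001101000001
000000011100000010
000000110100000100
000001110000001000
000011010000010000

000011010000010000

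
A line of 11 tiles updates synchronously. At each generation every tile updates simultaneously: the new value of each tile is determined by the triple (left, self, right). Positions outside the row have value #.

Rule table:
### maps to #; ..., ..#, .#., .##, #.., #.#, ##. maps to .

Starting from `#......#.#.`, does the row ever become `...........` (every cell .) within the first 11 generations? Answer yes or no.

yes

...........
all cells are . at generation 1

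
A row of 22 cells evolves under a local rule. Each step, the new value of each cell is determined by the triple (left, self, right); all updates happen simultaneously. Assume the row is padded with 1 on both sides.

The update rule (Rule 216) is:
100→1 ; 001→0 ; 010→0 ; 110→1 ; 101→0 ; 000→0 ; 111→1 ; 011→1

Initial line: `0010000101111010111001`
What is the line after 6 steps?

1111110001111110111101

1001000001111000111101
1100100001111100111101
1110010001111110111101
1111001001111110111101
1111100101111110111101
1111110001111110111101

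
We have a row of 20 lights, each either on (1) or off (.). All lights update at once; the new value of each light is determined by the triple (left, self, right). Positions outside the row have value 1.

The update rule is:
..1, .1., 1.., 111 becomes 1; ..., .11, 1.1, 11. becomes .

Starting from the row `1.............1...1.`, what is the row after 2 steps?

.11.........1.1.....

step 1: .1...........111.11.
step 2: .11.........1.1.....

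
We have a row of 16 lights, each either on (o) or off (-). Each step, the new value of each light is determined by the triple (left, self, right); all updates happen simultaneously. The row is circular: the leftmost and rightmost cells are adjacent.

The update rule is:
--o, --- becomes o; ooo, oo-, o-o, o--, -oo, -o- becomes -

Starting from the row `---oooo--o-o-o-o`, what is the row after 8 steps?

-oo-----o-------
o---oooo--oooooo
--oo-----o------
oo---oooo--ooooo
---oo-----o-----
ooo---oooo--oooo
----oo-----o----
oooo---oooo--ooo

oooo---oooo--ooo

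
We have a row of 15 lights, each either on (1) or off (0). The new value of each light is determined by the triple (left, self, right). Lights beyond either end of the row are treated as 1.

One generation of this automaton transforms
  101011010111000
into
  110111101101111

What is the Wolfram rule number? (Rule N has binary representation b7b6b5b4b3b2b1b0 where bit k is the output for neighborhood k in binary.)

123

position 10: 111 → 0  (bit 7 = 0)
position 0: 110 → 1  (bit 6 = 1)
position 1: 101 → 1  (bit 5 = 1)
position 12: 100 → 1  (bit 4 = 1)
position 4: 011 → 1  (bit 3 = 1)
position 2: 010 → 0  (bit 2 = 0)
position 14: 001 → 1  (bit 1 = 1)
position 13: 000 → 1  (bit 0 = 1)
bits b7..b0 = 01111011 = 123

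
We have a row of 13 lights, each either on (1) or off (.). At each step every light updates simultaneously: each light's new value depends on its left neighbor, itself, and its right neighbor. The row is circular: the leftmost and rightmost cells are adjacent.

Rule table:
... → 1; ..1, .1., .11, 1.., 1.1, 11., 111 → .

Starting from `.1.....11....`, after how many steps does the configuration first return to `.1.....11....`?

2

step 1: ...111....111
step 2: .1.....11....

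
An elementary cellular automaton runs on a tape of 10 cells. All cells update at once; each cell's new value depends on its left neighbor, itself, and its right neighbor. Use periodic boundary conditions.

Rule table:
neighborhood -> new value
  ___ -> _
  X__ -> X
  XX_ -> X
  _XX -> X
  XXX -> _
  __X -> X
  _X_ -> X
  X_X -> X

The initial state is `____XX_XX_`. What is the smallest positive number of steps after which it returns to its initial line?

4

step 1: ___XXXXXXX
step 2: X_XX_____X
step 3: XXXXX___XX
step 4: ____XX_XX_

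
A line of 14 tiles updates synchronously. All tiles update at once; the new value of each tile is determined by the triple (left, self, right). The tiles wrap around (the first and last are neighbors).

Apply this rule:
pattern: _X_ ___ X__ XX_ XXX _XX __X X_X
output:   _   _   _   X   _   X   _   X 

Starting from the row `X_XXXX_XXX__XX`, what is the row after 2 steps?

XXX__XXX_X__X_
X_X__X_XX____X

X_X__X_XX____X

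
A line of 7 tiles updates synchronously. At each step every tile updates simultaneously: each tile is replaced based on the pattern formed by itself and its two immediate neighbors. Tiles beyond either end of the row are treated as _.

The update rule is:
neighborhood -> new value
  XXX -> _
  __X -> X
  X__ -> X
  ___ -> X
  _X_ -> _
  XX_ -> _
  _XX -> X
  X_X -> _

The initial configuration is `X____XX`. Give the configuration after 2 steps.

_XXXXX_
XX____X

XX____X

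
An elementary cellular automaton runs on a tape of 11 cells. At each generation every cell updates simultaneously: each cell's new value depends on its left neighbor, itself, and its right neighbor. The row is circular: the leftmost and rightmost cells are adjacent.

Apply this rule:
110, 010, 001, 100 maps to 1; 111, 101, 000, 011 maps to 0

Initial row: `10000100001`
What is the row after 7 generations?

01111011010

11001110010
01110011110
10011100011
11100110100
00111010111
11001010001
01111011010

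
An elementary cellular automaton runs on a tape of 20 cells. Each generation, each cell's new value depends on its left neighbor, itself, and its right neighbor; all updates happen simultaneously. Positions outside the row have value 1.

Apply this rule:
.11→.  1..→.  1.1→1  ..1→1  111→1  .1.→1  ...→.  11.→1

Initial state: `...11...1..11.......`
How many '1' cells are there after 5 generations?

15

..1.1..11.1.1......1
.1111.1.11111.....1.
1.111111.1111....111
11.111111.111...1.11
111.111111.11..111.1
count of 1: 15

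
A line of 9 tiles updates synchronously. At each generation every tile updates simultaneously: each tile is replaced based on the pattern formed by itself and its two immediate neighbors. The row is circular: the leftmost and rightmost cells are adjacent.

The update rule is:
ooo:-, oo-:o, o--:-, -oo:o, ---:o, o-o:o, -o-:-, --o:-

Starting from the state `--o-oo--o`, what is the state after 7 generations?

o-ooooo-o

generation 1: ---ooo---
generation 2: oo-o-o-oo
generation 3: -oo-o-oo-
generation 4: -ooo-ooo-
generation 5: -o-ooo-o-
generation 6: --oo-oo--
generation 7: o-ooooo-o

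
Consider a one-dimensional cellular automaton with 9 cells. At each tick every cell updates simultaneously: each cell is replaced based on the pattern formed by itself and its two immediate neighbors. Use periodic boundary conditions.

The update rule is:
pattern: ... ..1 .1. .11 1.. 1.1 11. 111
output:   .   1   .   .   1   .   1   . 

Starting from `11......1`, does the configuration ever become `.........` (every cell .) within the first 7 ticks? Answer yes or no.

.11....1.
1.11..1.1
1..111...
.11..11.1
..111.1..
.1..1..1.
1.11.11.1
tick 7 is 1.11.11.1, still not uniform .

no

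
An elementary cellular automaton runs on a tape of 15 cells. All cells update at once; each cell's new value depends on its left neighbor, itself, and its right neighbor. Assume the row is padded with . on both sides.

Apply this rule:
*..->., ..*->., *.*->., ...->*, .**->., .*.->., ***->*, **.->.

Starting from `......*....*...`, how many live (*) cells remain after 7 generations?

10

generation 1: *****...**...**
generation 2: .***..*....*...
generation 3: ..*.....**...**
generation 4: *...***....*...
generation 5: ..*..*..**...**
generation 6: *..........*...
generation 7: ..********...**
count of *: 10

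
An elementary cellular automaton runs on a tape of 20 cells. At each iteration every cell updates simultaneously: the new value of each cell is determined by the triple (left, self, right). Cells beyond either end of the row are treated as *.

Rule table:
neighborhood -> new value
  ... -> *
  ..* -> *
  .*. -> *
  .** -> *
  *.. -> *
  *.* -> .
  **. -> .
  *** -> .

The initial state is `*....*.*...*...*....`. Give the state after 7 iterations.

iteration 1: .*****.*************
iteration 2: .*.....*............
iteration 3: .*******************
iteration 4: .*..................
iteration 5: .*******************  (repeats iteration 3; period 2)
iteration 7: .*******************

.*******************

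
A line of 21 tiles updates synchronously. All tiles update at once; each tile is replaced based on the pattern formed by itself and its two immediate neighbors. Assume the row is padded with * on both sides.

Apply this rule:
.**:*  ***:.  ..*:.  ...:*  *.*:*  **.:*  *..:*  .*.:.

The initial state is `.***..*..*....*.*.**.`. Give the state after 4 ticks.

.***.***..**..***..**

**.**..*..***..*.****
.*****..*.*.**..**...
**...**..*.****.****.
.***.***..**..***..**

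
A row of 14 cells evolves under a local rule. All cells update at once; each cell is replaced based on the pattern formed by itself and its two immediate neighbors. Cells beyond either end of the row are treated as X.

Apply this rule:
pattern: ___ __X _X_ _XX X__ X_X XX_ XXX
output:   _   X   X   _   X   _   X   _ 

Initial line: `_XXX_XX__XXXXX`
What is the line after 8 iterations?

XX______X_X_X_

___X__XXX_____
X_XXXX__XX___X
X____XXX_XX_X_
XX__X__X__X_X_
_XXXXXXXXXX_X_
__________X_X_
X________XX_X_
XX______X_X_X_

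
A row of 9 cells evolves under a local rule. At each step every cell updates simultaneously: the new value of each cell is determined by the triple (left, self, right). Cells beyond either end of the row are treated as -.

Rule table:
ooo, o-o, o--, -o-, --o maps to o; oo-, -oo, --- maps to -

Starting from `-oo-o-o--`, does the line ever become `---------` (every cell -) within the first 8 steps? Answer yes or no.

no

step 1: o--ooooo-
step 2: ooo-ooo-o
step 3: -o-o-o-oo
step 4: ooooooo--
step 5: -ooooo-o-
step 6: o-ooo-ooo
step 7: oo-o-o-o-
step 8: --ooooooo
step 8 is --ooooooo, still not uniform -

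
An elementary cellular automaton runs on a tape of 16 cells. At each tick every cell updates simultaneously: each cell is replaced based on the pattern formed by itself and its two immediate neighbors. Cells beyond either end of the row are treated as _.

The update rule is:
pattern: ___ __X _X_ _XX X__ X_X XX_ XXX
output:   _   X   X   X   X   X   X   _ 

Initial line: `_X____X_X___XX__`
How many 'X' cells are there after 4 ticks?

tick 1: XXX__XXXXX_XXXX_
tick 2: X_XXXX___XXX__XX
tick 3: XXX__XX_XX_XXXXX
tick 4: X_XXXXXXXXXX___X
count of X: 12

12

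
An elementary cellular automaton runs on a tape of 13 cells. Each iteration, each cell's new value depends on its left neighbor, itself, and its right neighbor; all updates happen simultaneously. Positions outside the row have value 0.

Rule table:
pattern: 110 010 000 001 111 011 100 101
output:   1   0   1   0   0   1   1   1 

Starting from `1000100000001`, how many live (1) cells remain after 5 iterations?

0110011111100
0111010000111
0101101110101
0011111011010
1010001111101
count of 1: 8

8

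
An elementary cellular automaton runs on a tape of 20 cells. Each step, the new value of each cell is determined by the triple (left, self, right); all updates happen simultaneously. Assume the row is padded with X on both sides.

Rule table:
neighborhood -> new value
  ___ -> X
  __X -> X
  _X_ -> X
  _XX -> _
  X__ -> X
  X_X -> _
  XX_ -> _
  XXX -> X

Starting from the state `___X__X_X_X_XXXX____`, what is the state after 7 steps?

X_XXX____X_XXX___XXX

step 1: XXXXXXX_X_X__XX_XXXX
step 2: XXXXXX__X_XXX____XXX
step 3: XXXXX_XXX__X_XXXX_XX
step 4: XXXX___X_XXX__XX___X
step 5: XXX_XXXX__X_XX__XXX_
step 6: XX___XX_XXX___XX_X__
step 7: X_XXX____X_XXX___XXX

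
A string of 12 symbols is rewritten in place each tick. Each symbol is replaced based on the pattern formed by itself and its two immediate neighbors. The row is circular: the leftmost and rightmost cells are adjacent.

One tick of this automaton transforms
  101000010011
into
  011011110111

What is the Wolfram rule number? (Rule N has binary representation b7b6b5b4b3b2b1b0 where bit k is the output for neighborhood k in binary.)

position 11: 111 → 1  (bit 7 = 1)
position 0: 110 → 0  (bit 6 = 0)
position 1: 101 → 1  (bit 5 = 1)
position 3: 100 → 0  (bit 4 = 0)
position 10: 011 → 1  (bit 3 = 1)
position 2: 010 → 1  (bit 2 = 1)
position 6: 001 → 1  (bit 1 = 1)
position 4: 000 → 1  (bit 0 = 1)
bits b7..b0 = 10101111 = 175

175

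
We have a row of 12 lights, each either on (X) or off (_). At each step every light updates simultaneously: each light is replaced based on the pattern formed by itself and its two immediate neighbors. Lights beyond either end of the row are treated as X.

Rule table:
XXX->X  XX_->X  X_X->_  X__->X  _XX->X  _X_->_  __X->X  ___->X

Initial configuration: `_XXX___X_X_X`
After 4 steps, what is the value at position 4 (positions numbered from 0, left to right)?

X

step 1: _XXXXXX____X
step 2: _XXXXXXXXXXX
step 3: _XXXXXXXXXXX  (fixed point — unchanged through step 4)
position 4 holds X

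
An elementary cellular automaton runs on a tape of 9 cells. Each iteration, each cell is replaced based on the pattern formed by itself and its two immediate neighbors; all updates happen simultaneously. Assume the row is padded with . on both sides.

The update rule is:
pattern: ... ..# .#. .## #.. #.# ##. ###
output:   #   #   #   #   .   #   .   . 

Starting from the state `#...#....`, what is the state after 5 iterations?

###...##.

#.###.###
###..##..
#...##..#
#.###..##
###...##.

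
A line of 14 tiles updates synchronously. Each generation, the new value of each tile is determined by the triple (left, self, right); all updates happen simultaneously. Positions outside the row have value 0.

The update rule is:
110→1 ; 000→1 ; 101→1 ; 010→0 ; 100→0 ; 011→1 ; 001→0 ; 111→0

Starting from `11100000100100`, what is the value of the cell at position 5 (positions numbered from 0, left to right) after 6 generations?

10101110000001
01011010111100
00111101100101
10100111100010
01000100101000
00010000010011
position 5 holds 0

0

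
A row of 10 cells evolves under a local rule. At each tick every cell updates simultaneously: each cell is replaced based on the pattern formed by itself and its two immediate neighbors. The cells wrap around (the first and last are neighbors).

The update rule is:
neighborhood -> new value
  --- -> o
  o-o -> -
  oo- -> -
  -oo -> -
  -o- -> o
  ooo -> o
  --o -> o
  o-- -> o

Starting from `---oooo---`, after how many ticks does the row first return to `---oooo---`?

4

ooo-oo-ooo
oo------oo
o-oooooo-o
---oooo---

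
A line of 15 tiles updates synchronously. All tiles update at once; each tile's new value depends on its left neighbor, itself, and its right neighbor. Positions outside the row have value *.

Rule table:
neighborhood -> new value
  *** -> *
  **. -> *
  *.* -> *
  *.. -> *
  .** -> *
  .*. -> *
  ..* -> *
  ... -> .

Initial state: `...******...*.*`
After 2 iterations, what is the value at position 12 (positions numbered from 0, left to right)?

*

*.********.****
***************
position 12 holds *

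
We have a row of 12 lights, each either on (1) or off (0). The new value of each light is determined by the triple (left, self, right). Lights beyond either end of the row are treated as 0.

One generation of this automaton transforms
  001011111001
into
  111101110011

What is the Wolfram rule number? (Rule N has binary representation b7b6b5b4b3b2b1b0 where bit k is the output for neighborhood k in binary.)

167

position 5: 111 → 1  (bit 7 = 1)
position 8: 110 → 0  (bit 6 = 0)
position 3: 101 → 1  (bit 5 = 1)
position 9: 100 → 0  (bit 4 = 0)
position 4: 011 → 0  (bit 3 = 0)
position 2: 010 → 1  (bit 2 = 1)
position 1: 001 → 1  (bit 1 = 1)
position 0: 000 → 1  (bit 0 = 1)
bits b7..b0 = 10100111 = 167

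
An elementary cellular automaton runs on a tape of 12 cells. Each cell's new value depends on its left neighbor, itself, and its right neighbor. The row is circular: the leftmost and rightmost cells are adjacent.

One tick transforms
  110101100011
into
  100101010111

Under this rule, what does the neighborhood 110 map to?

At position 1 the neighborhood is 110; the next row has 0 there.

0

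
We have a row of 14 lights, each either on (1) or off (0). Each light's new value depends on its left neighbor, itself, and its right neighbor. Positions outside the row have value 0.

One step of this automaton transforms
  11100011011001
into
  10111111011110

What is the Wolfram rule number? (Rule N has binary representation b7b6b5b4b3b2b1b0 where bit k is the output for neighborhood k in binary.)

91

position 1: 111 → 0  (bit 7 = 0)
position 2: 110 → 1  (bit 6 = 1)
position 8: 101 → 0  (bit 5 = 0)
position 3: 100 → 1  (bit 4 = 1)
position 0: 011 → 1  (bit 3 = 1)
position 13: 010 → 0  (bit 2 = 0)
position 5: 001 → 1  (bit 1 = 1)
position 4: 000 → 1  (bit 0 = 1)
bits b7..b0 = 01011011 = 91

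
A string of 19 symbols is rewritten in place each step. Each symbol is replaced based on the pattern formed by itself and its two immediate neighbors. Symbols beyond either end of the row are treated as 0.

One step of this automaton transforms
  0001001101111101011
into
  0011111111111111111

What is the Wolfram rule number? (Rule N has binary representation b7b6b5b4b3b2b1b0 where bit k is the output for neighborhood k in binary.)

position 10: 111 → 1  (bit 7 = 1)
position 7: 110 → 1  (bit 6 = 1)
position 8: 101 → 1  (bit 5 = 1)
position 4: 100 → 1  (bit 4 = 1)
position 6: 011 → 1  (bit 3 = 1)
position 3: 010 → 1  (bit 2 = 1)
position 2: 001 → 1  (bit 1 = 1)
position 0: 000 → 0  (bit 0 = 0)
bits b7..b0 = 11111110 = 254

254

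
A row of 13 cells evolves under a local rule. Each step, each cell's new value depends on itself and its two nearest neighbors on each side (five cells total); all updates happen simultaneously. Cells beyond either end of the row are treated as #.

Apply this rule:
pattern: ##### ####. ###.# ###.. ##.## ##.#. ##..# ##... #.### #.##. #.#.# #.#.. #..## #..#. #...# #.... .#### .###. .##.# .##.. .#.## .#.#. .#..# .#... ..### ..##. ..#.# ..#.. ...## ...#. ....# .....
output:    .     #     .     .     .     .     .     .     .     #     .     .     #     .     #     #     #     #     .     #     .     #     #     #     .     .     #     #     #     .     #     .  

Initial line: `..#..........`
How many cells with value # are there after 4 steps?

..###......##
.#.#..#..##.#
..#.#.###....
..##...#..###
count of #: 6

6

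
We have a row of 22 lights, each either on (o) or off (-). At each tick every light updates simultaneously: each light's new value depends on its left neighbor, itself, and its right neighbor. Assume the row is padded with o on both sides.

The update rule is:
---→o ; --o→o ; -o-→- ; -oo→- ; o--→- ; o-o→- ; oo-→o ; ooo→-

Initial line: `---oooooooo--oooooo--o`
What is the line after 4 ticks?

---oooooo----o-oo-----

-oo-------o-o-----o-o-
--o-oooooo----oooo----
-o-------o-ooo---o-ooo
---oooooo----o-oo-----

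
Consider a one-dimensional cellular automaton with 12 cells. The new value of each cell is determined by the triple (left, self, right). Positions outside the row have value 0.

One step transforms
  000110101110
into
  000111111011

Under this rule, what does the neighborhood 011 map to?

1

At position 3 the neighborhood is 011; the next row has 1 there.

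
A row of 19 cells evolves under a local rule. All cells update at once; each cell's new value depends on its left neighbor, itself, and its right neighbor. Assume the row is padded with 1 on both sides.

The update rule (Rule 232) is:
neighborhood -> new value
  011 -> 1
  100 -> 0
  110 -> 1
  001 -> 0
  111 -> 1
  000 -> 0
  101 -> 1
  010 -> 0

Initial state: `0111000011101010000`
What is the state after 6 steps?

1111000011111000000

1111000011110100000
1111000011111000000
1111000011111000000  (fixed point — unchanged through step 6)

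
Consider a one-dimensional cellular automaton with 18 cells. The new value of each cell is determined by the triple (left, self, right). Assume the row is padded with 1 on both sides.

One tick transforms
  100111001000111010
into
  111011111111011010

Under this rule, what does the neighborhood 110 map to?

At position 0 the neighborhood is 110; the next row has 1 there.

1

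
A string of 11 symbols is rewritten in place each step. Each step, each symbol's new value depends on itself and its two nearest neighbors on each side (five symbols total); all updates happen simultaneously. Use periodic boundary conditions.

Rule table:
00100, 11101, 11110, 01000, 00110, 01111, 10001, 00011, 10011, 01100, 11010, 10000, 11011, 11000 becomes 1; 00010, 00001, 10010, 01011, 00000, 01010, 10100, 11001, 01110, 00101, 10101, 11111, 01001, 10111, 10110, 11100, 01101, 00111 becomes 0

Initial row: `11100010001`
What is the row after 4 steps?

step 1: 11011011110
step 2: 00100101111
step 3: 00100000110
step 4: 10111001111

10111001111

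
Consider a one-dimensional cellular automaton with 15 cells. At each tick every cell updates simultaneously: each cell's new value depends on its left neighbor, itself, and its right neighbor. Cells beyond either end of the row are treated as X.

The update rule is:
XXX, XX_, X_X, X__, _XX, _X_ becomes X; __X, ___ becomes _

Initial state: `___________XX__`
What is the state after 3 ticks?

XXX________XXXX

tick 1: X__________XXX_
tick 2: XX_________XXXX
tick 3: XXX________XXXX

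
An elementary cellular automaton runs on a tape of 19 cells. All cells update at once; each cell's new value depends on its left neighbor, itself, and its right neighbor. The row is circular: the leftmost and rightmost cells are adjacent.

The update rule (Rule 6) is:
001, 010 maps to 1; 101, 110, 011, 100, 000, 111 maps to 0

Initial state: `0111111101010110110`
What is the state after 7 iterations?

iteration 1: 1000000001010000000
iteration 2: 1000000011010000001
iteration 3: 0000000100010000010
iteration 4: 0000001100110000110
iteration 5: 0000010001000001000
iteration 6: 0000110011000011000
iteration 7: 0001000100000100000

0001000100000100000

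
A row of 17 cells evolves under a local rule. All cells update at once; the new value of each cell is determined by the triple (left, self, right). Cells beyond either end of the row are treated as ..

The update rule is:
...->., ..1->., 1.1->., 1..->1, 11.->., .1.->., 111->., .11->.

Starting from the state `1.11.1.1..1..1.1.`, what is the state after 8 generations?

...............1.

........1..1....1
.........1..1....
..........1..1...
...........1..1..
............1..1.
.............1..1
..............1..
...............1.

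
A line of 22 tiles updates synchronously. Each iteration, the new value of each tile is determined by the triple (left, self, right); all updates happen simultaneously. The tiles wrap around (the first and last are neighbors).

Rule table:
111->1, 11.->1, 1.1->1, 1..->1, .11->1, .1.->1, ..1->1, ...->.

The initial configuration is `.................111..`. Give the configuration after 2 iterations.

................11111.
...............1111111

...............1111111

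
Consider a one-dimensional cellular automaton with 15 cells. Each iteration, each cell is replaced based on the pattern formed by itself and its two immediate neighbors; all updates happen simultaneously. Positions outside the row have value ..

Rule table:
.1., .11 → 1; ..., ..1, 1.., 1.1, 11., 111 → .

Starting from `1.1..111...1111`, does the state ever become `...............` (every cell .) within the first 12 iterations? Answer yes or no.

no

1.1..1.....1...
1.1..1.....1...  (fixed point — unchanged through iteration 12)
iteration 12 is 1.1..1.....1..., still not uniform .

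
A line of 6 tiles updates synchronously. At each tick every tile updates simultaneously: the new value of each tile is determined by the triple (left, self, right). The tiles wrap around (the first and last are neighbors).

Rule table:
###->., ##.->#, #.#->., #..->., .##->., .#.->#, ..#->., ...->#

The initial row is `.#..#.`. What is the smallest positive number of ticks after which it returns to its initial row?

.#..#.

1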